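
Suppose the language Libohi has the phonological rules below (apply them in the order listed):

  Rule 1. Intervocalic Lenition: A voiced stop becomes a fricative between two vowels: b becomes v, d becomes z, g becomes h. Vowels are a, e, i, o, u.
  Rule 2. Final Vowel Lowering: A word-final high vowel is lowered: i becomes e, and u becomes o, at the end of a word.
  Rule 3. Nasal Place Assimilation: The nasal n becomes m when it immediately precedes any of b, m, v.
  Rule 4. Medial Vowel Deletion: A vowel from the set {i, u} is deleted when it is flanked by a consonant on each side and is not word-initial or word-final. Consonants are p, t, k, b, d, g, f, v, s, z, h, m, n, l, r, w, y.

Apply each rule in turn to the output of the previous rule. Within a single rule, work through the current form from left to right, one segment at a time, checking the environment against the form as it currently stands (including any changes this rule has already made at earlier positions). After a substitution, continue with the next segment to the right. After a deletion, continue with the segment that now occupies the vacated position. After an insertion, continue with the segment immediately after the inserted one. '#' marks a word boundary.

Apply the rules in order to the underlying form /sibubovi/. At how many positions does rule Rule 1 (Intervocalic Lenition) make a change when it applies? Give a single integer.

Rule 1 Intervocalic Lenition: [sibubovi] → [sivuvovi]
Rule 2 Final Vowel Lowering: [sivuvovi] → [sivuvove]
Rule 3 Nasal Place Assimilation: no change — [sivuvove]
Rule 4 Medial Vowel Deletion: [sivuvove] → [svvove]
Rule Rule 1 changed 2 position(s).

2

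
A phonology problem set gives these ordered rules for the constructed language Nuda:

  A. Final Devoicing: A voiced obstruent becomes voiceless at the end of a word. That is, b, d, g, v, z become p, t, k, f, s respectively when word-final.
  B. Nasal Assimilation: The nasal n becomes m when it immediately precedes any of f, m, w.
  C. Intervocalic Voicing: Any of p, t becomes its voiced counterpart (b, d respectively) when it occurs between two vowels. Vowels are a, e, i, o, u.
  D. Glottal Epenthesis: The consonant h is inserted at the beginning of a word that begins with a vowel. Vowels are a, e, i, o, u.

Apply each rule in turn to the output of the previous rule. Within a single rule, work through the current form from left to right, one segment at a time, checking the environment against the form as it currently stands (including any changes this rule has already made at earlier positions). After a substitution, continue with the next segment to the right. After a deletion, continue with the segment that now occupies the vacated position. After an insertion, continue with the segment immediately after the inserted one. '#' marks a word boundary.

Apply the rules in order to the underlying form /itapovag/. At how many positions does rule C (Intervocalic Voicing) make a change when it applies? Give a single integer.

2

A Final Devoicing: [itapovag] → [itapovak]
B Nasal Assimilation: no change — [itapovak]
C Intervocalic Voicing: [itapovak] → [idabovak]
D Glottal Epenthesis: [idabovak] → [hidabovak]
Rule C changed 2 position(s).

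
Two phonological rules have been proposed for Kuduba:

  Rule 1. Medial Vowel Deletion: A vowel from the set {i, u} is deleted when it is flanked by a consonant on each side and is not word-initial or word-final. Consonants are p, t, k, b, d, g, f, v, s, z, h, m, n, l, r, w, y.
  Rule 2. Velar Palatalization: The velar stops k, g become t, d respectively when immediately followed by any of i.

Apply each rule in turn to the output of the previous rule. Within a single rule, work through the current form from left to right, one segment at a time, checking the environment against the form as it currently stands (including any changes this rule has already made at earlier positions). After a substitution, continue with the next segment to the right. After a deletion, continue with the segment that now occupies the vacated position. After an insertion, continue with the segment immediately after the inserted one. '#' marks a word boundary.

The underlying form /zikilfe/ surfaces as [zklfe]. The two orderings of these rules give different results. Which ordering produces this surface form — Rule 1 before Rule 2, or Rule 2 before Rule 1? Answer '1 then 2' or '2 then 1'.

Order 1 then 2:
  1 Medial Vowel Deletion: [zikilfe] → [zklfe]
  2 Velar Palatalization: no change — [zklfe]
  result: [zklfe]
Order 2 then 1:
  2 Velar Palatalization: [zikilfe] → [zitilfe]
  1 Medial Vowel Deletion: [zitilfe] → [ztlfe]
  result: [ztlfe]

1 then 2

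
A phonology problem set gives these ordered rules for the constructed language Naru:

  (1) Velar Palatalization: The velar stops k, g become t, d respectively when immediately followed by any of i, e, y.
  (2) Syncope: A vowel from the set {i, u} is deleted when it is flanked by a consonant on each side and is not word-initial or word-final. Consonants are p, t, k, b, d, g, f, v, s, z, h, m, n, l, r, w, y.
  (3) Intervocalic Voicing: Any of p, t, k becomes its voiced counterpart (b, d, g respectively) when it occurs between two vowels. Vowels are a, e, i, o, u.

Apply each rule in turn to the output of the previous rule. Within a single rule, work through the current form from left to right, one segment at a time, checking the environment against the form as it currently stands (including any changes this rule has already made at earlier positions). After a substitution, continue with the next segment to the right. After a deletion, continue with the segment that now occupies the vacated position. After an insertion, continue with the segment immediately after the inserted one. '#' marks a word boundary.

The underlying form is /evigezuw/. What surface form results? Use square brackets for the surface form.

(1) Velar Palatalization: [evigezuw] → [evidezuw]
(2) Syncope: [evidezuw] → [evdezw]
(3) Intervocalic Voicing: no change — [evdezw]

[evdezw]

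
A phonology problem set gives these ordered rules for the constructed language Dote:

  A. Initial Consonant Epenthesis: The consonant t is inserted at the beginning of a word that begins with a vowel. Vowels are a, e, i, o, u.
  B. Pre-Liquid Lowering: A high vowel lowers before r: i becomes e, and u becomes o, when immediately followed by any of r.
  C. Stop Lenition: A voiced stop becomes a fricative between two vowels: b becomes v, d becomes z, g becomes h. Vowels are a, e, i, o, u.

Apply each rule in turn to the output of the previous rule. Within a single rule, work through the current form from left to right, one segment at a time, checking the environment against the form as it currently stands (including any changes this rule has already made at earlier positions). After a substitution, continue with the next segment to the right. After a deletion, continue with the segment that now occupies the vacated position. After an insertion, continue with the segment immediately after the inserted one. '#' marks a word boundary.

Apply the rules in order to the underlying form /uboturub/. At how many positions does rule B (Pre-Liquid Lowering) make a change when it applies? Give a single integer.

1

A Initial Consonant Epenthesis: [uboturub] → [tuboturub]
B Pre-Liquid Lowering: [tuboturub] → [tubotorub]
C Stop Lenition: [tubotorub] → [tuvotorub]
Rule B changed 1 position(s).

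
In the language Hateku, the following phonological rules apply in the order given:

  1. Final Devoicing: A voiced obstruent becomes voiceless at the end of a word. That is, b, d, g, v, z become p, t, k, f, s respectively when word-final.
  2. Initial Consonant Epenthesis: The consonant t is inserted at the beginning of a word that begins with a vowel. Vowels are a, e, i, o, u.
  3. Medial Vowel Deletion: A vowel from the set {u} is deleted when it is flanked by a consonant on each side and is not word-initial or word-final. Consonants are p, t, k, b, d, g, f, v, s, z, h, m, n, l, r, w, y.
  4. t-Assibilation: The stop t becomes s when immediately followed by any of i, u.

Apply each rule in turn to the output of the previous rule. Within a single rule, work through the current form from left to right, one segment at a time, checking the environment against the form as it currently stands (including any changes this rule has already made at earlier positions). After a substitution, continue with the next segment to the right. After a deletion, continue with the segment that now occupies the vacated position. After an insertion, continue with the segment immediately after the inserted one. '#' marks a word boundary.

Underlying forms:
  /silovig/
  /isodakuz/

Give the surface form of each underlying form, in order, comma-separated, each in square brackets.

[silovik], [sisodaks]

/silovig/:
  1 Final Devoicing: [silovig] → [silovik]
  2 Initial Consonant Epenthesis: no change — [silovik]
  3 Medial Vowel Deletion: no change — [silovik]
  4 t-Assibilation: no change — [silovik]
/isodakuz/:
  1 Final Devoicing: [isodakuz] → [isodakus]
  2 Initial Consonant Epenthesis: [isodakus] → [tisodakus]
  3 Medial Vowel Deletion: [tisodakus] → [tisodaks]
  4 t-Assibilation: [tisodaks] → [sisodaks]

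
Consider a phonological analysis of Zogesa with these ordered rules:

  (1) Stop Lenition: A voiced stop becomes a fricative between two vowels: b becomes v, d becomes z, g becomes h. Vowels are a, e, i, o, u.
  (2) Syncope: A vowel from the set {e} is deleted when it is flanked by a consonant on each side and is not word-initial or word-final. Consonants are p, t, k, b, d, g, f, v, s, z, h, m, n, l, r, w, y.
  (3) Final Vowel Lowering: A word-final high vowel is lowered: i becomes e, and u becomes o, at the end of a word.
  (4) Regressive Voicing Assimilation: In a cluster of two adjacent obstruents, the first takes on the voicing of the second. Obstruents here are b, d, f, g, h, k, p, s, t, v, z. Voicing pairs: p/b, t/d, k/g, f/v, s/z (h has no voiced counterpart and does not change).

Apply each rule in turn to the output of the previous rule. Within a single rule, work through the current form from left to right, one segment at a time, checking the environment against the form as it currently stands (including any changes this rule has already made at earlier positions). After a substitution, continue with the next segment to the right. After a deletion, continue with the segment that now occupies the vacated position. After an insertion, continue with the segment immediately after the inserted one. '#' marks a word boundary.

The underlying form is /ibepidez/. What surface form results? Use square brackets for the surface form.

(1) Stop Lenition: [ibepidez] → [ivepizez]
(2) Syncope: [ivepizez] → [ivpizz]
(3) Final Vowel Lowering: no change — [ivpizz]
(4) Regressive Voicing Assimilation: [ivpizz] → [ifpizz]

[ifpizz]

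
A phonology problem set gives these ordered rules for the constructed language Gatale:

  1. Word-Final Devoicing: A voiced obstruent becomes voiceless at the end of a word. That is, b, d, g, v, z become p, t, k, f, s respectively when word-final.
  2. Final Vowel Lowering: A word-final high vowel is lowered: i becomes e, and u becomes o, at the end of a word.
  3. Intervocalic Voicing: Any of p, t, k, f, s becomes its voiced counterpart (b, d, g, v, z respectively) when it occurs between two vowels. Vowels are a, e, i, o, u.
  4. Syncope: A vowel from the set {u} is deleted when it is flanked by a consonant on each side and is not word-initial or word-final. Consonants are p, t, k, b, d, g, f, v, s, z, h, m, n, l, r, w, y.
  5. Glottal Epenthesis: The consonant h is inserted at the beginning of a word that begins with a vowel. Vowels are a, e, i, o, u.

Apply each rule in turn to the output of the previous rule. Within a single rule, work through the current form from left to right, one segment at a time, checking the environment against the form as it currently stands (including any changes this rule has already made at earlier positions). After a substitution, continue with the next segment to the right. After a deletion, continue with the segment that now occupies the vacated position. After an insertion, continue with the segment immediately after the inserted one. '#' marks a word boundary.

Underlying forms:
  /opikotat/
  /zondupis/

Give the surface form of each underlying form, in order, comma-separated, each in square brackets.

/opikotat/:
  1 Word-Final Devoicing: no change — [opikotat]
  2 Final Vowel Lowering: no change — [opikotat]
  3 Intervocalic Voicing: [opikotat] → [obigodat]
  4 Syncope: no change — [obigodat]
  5 Glottal Epenthesis: [obigodat] → [hobigodat]
/zondupis/:
  1 Word-Final Devoicing: no change — [zondupis]
  2 Final Vowel Lowering: no change — [zondupis]
  3 Intervocalic Voicing: [zondupis] → [zondubis]
  4 Syncope: [zondubis] → [zondbis]
  5 Glottal Epenthesis: no change — [zondbis]

[hobigodat], [zondbis]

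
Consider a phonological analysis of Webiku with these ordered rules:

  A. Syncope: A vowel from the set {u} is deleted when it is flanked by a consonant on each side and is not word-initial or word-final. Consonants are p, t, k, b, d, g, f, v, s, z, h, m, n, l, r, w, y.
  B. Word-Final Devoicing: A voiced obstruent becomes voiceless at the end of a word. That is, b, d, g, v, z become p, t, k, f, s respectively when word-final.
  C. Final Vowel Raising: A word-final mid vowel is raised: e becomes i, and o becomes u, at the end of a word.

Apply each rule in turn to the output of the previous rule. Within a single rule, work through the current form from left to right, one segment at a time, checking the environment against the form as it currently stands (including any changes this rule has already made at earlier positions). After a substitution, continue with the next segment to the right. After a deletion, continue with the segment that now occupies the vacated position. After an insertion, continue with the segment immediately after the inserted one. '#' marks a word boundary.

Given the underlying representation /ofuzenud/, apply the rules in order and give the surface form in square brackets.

[ofzent]

A Syncope: [ofuzenud] → [ofzend]
B Word-Final Devoicing: [ofzend] → [ofzent]
C Final Vowel Raising: no change — [ofzent]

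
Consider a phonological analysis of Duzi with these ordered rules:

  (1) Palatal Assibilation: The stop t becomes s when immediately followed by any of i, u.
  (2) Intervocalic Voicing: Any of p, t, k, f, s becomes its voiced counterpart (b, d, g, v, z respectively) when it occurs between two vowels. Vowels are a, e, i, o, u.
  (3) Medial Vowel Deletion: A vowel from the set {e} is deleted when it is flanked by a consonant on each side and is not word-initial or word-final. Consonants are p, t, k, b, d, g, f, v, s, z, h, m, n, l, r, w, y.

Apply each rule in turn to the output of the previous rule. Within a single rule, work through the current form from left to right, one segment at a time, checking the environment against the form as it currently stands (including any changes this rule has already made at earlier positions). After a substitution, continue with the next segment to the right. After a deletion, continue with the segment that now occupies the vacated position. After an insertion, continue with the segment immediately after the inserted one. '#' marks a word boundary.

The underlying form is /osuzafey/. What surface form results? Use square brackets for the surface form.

(1) Palatal Assibilation: no change — [osuzafey]
(2) Intervocalic Voicing: [osuzafey] → [ozuzavey]
(3) Medial Vowel Deletion: [ozuzavey] → [ozuzavy]

[ozuzavy]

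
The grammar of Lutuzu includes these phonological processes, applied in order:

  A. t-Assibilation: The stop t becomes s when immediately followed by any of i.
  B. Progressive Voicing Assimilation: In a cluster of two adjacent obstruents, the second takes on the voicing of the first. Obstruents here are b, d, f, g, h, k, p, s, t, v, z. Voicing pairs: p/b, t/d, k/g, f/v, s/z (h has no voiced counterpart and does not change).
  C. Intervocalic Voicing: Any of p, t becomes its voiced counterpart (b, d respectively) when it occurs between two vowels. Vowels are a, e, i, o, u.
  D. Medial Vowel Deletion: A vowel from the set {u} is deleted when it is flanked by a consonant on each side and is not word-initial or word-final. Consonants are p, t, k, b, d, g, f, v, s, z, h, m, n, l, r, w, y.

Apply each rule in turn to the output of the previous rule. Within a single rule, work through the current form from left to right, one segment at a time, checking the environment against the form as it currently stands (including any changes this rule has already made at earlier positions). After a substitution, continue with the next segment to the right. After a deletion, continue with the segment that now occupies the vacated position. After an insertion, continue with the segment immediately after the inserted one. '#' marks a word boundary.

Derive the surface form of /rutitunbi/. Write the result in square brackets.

[rsidnbi]

A t-Assibilation: [rutitunbi] → [rusitunbi]
B Progressive Voicing Assimilation: no change — [rusitunbi]
C Intervocalic Voicing: [rusitunbi] → [rusidunbi]
D Medial Vowel Deletion: [rusidunbi] → [rsidnbi]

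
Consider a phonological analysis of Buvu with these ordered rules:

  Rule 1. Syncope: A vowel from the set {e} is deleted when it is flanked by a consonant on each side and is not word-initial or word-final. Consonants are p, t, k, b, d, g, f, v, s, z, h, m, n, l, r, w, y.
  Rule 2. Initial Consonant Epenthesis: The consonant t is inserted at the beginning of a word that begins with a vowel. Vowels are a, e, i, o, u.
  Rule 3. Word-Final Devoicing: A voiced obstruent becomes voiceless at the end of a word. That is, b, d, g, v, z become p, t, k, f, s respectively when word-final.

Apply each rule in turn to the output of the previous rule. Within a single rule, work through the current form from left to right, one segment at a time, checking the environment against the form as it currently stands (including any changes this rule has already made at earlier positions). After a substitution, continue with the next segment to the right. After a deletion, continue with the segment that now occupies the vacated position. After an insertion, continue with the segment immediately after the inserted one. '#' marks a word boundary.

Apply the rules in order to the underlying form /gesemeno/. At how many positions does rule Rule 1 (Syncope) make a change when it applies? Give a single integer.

3

Rule 1 Syncope: [gesemeno] → [gsmno]
Rule 2 Initial Consonant Epenthesis: no change — [gsmno]
Rule 3 Word-Final Devoicing: no change — [gsmno]
Rule Rule 1 changed 3 position(s).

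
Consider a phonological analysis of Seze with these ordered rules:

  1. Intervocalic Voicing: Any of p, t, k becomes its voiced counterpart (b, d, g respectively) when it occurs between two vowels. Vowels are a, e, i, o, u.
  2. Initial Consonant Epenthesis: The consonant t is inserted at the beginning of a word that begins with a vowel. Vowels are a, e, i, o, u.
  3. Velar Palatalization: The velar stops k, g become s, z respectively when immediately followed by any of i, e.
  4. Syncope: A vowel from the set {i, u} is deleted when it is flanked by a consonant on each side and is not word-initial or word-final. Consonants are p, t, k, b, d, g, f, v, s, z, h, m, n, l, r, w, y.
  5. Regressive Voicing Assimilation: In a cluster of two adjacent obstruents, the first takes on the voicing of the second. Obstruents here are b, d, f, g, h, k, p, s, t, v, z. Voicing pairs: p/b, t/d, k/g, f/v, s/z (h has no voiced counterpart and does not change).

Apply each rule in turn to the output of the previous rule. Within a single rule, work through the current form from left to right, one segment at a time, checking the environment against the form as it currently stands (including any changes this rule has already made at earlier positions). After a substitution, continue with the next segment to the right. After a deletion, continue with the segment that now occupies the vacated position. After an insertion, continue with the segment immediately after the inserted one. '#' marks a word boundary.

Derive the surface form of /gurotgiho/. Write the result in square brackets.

[grodsho]

1 Intervocalic Voicing: no change — [gurotgiho]
2 Initial Consonant Epenthesis: no change — [gurotgiho]
3 Velar Palatalization: [gurotgiho] → [gurotziho]
4 Syncope: [gurotziho] → [grotzho]
5 Regressive Voicing Assimilation: [grotzho] → [grodsho]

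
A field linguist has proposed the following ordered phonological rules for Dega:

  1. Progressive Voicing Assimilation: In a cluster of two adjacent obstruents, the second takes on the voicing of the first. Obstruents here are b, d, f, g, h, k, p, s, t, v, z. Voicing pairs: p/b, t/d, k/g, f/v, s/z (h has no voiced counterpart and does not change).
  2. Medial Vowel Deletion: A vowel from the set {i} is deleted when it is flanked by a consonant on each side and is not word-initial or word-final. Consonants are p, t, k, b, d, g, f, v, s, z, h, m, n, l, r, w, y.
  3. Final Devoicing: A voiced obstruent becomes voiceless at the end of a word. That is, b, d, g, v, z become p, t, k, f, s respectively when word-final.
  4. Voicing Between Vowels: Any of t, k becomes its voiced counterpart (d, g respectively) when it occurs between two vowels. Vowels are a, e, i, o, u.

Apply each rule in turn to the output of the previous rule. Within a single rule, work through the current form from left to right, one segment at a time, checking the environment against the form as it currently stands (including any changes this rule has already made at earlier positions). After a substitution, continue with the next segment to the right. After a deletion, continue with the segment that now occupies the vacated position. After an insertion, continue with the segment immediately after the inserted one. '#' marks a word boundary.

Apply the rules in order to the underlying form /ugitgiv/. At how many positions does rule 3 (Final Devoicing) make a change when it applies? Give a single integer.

1

1 Progressive Voicing Assimilation: [ugitgiv] → [ugitkiv]
2 Medial Vowel Deletion: [ugitkiv] → [ugtkv]
3 Final Devoicing: [ugtkv] → [ugtkf]
4 Voicing Between Vowels: no change — [ugtkf]
Rule 3 changed 1 position(s).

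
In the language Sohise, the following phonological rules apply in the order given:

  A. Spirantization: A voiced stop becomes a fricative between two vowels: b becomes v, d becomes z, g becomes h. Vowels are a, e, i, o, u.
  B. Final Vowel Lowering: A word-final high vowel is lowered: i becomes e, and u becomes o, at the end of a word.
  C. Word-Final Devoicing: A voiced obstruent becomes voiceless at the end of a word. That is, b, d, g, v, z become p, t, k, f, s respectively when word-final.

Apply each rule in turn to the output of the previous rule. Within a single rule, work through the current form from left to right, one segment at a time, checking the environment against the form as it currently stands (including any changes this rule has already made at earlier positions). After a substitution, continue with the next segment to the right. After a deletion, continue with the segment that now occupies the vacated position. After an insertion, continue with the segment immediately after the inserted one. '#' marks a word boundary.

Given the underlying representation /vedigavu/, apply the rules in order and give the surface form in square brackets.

A Spirantization: [vedigavu] → [vezihavu]
B Final Vowel Lowering: [vezihavu] → [vezihavo]
C Word-Final Devoicing: no change — [vezihavo]

[vezihavo]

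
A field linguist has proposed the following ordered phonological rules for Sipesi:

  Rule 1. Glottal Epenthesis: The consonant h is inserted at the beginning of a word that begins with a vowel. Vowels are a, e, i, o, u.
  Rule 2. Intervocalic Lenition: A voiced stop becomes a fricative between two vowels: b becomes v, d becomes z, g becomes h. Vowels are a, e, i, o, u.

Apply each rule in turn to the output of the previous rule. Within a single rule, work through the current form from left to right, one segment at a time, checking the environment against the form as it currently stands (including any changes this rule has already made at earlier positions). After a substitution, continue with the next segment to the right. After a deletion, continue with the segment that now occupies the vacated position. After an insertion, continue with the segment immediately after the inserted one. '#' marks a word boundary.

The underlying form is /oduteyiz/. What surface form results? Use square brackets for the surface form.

Rule 1 Glottal Epenthesis: [oduteyiz] → [hoduteyiz]
Rule 2 Intervocalic Lenition: [hoduteyiz] → [hozuteyiz]

[hozuteyiz]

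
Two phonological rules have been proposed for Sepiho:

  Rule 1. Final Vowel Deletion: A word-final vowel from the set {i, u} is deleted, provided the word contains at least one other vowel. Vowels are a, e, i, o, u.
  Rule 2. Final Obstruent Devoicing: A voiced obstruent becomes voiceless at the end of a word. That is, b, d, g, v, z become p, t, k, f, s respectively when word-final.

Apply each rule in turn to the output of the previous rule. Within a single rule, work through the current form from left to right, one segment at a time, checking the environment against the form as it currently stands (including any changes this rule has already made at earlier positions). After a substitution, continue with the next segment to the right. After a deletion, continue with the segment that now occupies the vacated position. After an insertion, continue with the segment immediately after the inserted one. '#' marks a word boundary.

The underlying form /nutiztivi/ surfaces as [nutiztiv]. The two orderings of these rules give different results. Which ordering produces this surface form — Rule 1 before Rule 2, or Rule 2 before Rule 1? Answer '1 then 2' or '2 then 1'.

Order 1 then 2:
  1 Final Vowel Deletion: [nutiztivi] → [nutiztiv]
  2 Final Obstruent Devoicing: [nutiztiv] → [nutiztif]
  result: [nutiztif]
Order 2 then 1:
  2 Final Obstruent Devoicing: no change — [nutiztivi]
  1 Final Vowel Deletion: [nutiztivi] → [nutiztiv]
  result: [nutiztiv]

2 then 1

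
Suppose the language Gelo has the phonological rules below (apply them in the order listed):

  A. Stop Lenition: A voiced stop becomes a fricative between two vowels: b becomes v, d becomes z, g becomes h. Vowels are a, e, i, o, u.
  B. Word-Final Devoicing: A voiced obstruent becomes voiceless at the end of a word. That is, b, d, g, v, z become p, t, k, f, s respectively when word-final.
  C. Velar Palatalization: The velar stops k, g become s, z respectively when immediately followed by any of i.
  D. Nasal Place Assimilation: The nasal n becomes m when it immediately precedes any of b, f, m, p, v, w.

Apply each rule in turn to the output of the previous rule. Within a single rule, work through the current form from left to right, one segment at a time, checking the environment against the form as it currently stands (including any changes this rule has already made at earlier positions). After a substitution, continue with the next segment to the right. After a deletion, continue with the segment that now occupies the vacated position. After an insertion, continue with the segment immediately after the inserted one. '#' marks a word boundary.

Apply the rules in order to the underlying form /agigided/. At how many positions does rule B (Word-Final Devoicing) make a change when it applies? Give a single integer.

1

A Stop Lenition: [agigided] → [ahihized]
B Word-Final Devoicing: [ahihized] → [ahihizet]
C Velar Palatalization: no change — [ahihizet]
D Nasal Place Assimilation: no change — [ahihizet]
Rule B changed 1 position(s).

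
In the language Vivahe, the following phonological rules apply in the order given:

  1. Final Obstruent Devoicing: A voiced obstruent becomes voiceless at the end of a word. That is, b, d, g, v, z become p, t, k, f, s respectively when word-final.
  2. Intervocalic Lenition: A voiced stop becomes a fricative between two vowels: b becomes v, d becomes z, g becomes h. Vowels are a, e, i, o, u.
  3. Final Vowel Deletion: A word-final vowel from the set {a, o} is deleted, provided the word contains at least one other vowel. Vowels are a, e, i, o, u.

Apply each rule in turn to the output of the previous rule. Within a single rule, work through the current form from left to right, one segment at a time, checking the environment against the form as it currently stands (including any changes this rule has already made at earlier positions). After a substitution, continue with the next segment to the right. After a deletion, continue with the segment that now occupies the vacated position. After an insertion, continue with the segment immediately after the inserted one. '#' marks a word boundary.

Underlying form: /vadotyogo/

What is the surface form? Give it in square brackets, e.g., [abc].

[vazotyoh]

1 Final Obstruent Devoicing: no change — [vadotyogo]
2 Intervocalic Lenition: [vadotyogo] → [vazotyoho]
3 Final Vowel Deletion: [vazotyoho] → [vazotyoh]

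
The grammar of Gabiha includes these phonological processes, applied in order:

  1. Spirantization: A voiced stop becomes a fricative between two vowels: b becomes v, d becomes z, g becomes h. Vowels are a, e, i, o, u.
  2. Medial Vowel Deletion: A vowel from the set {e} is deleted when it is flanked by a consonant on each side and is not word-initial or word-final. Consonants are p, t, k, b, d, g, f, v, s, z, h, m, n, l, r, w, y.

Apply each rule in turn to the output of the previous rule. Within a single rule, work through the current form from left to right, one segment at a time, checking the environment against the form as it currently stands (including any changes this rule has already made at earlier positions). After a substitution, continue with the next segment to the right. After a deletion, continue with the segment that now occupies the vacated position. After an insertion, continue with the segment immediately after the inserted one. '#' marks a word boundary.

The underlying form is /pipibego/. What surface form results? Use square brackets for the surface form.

1 Spirantization: [pipibego] → [pipiveho]
2 Medial Vowel Deletion: [pipiveho] → [pipivho]

[pipivho]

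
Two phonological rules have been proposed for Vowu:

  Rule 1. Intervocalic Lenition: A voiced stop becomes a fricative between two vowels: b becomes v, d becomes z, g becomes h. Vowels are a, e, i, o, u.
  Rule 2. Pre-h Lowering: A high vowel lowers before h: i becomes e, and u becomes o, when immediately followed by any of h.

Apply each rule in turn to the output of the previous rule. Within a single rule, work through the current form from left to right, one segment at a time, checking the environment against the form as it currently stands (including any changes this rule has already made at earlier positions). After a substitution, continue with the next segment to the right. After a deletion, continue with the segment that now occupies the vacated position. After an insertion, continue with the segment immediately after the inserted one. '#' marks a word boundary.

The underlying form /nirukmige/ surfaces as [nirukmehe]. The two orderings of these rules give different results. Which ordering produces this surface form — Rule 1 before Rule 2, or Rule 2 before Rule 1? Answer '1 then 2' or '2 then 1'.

1 then 2

Order 1 then 2:
  1 Intervocalic Lenition: [nirukmige] → [nirukmihe]
  2 Pre-h Lowering: [nirukmihe] → [nirukmehe]
  result: [nirukmehe]
Order 2 then 1:
  2 Pre-h Lowering: no change — [nirukmige]
  1 Intervocalic Lenition: [nirukmige] → [nirukmihe]
  result: [nirukmihe]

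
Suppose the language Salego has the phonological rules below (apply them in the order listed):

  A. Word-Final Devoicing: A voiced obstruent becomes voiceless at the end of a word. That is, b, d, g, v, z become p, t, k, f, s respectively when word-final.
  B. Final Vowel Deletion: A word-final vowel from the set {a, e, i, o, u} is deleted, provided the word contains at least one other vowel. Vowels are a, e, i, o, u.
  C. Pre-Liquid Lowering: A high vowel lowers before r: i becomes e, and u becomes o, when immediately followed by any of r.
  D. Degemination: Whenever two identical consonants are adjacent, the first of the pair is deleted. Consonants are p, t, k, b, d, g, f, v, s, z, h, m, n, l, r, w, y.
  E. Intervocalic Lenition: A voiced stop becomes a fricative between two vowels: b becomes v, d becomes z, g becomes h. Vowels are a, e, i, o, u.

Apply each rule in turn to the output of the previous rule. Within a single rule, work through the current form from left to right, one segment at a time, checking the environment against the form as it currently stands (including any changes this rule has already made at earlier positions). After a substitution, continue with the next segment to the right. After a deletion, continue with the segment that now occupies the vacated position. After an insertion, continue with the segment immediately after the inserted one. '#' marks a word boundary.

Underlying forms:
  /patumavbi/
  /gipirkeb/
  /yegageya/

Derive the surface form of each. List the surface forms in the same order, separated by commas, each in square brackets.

[patumavb], [giperkep], [yehahey]

/patumavbi/:
  A Word-Final Devoicing: no change — [patumavbi]
  B Final Vowel Deletion: [patumavbi] → [patumavb]
  C Pre-Liquid Lowering: no change — [patumavb]
  D Degemination: no change — [patumavb]
  E Intervocalic Lenition: no change — [patumavb]
/gipirkeb/:
  A Word-Final Devoicing: [gipirkeb] → [gipirkep]
  B Final Vowel Deletion: no change — [gipirkep]
  C Pre-Liquid Lowering: [gipirkep] → [giperkep]
  D Degemination: no change — [giperkep]
  E Intervocalic Lenition: no change — [giperkep]
/yegageya/:
  A Word-Final Devoicing: no change — [yegageya]
  B Final Vowel Deletion: [yegageya] → [yegagey]
  C Pre-Liquid Lowering: no change — [yegagey]
  D Degemination: no change — [yegagey]
  E Intervocalic Lenition: [yegagey] → [yehahey]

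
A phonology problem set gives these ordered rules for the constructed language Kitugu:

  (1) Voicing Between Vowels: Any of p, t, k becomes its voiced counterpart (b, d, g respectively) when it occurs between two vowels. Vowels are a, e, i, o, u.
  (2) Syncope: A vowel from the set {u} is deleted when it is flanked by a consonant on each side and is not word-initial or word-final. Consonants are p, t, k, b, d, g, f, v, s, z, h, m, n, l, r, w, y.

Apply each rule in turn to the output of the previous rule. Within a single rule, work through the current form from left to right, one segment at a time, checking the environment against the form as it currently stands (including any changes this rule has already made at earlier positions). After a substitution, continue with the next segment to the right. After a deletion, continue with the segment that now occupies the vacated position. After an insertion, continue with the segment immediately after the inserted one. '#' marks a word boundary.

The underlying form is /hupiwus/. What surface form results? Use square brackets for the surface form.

(1) Voicing Between Vowels: [hupiwus] → [hubiwus]
(2) Syncope: [hubiwus] → [hbiws]

[hbiws]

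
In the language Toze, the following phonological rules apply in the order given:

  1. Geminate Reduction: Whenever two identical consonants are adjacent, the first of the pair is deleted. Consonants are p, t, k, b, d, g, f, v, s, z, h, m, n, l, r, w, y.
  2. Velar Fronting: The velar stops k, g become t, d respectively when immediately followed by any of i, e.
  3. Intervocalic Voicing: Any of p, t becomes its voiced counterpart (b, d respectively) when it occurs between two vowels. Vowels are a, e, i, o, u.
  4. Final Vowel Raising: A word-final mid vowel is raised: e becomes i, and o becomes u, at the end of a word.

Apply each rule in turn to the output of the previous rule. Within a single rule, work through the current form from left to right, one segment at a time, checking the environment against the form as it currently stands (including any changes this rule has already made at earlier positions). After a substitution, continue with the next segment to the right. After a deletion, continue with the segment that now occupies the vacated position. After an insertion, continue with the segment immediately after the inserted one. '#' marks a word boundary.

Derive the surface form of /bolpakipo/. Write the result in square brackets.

[bolpadibu]

1 Geminate Reduction: no change — [bolpakipo]
2 Velar Fronting: [bolpakipo] → [bolpatipo]
3 Intervocalic Voicing: [bolpatipo] → [bolpadibo]
4 Final Vowel Raising: [bolpadibo] → [bolpadibu]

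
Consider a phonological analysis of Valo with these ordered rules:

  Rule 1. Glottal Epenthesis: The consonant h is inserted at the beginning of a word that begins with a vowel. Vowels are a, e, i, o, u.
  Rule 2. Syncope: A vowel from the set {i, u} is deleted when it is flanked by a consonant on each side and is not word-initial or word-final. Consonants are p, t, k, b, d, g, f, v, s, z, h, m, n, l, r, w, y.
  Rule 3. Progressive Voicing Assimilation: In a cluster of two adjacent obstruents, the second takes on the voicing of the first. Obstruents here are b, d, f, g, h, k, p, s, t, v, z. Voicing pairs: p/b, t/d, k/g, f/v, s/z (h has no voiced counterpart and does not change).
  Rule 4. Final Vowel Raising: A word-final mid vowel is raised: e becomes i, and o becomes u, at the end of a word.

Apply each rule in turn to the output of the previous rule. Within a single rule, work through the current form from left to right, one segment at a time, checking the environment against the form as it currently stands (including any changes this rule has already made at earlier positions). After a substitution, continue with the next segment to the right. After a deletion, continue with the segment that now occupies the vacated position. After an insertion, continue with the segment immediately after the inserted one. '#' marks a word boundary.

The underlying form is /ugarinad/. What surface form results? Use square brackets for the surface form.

Rule 1 Glottal Epenthesis: [ugarinad] → [hugarinad]
Rule 2 Syncope: [hugarinad] → [hgarnad]
Rule 3 Progressive Voicing Assimilation: [hgarnad] → [hkarnad]
Rule 4 Final Vowel Raising: no change — [hkarnad]

[hkarnad]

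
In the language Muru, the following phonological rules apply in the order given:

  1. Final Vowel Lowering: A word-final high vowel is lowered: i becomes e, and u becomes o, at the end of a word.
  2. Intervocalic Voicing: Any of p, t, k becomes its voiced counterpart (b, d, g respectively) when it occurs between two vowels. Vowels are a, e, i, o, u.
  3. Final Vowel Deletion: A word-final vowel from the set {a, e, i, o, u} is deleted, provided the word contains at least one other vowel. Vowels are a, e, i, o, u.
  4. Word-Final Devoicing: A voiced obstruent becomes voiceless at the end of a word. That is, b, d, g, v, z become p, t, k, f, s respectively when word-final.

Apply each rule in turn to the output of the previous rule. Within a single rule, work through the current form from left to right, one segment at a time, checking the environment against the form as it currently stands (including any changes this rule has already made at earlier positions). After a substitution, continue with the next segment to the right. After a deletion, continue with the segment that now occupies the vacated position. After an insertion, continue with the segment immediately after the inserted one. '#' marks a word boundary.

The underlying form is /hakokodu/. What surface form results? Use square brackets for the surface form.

[hagogot]

1 Final Vowel Lowering: [hakokodu] → [hakokodo]
2 Intervocalic Voicing: [hakokodo] → [hagogodo]
3 Final Vowel Deletion: [hagogodo] → [hagogod]
4 Word-Final Devoicing: [hagogod] → [hagogot]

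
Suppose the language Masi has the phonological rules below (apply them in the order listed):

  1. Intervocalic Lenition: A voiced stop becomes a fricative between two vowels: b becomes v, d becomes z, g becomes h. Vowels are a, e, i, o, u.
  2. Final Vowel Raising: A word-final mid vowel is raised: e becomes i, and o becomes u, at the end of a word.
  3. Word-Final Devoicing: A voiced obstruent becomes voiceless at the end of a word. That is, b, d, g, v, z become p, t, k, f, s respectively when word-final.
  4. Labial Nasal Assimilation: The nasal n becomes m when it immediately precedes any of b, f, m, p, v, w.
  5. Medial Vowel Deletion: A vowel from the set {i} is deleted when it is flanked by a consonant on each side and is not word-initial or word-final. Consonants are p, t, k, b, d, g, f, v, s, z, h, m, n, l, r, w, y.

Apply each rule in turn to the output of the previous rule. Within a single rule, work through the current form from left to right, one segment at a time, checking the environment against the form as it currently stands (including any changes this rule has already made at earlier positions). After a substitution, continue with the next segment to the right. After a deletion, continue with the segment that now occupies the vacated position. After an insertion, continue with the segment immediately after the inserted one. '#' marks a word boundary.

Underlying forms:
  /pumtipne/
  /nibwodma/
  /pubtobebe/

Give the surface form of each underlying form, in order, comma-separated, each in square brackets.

/pumtipne/:
  1 Intervocalic Lenition: no change — [pumtipne]
  2 Final Vowel Raising: [pumtipne] → [pumtipni]
  3 Word-Final Devoicing: no change — [pumtipni]
  4 Labial Nasal Assimilation: no change — [pumtipni]
  5 Medial Vowel Deletion: [pumtipni] → [pumtpni]
/nibwodma/:
  1 Intervocalic Lenition: no change — [nibwodma]
  2 Final Vowel Raising: no change — [nibwodma]
  3 Word-Final Devoicing: no change — [nibwodma]
  4 Labial Nasal Assimilation: no change — [nibwodma]
  5 Medial Vowel Deletion: [nibwodma] → [nbwodma]
/pubtobebe/:
  1 Intervocalic Lenition: [pubtobebe] → [pubtoveve]
  2 Final Vowel Raising: [pubtoveve] → [pubtovevi]
  3 Word-Final Devoicing: no change — [pubtovevi]
  4 Labial Nasal Assimilation: no change — [pubtovevi]
  5 Medial Vowel Deletion: no change — [pubtovevi]

[pumtpni], [nbwodma], [pubtovevi]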